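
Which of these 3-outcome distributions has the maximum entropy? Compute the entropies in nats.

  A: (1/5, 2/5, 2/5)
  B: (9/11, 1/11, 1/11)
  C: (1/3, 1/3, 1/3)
C

For a discrete distribution over n outcomes, entropy is maximized by the uniform distribution.

Computing entropies:
H(A) = 1.0549 nats
H(B) = 0.6002 nats
H(C) = 1.0986 nats

The uniform distribution (where all probabilities equal 1/3) achieves the maximum entropy of log_e(3) = 1.0986 nats.

Distribution C has the highest entropy.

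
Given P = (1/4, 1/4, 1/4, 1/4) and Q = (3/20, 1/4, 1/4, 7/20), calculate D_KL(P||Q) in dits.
0.0189 dits

KL divergence: D_KL(P||Q) = Σ p(x) log(p(x)/q(x))

Computing term by term:
  x=0: 1/4 × log_10[(1/4)/(3/20)] = 1/4 × 0.2218 = 0.0555
  x=1: 1/4 × log_10[(1/4)/(1/4)] = 1/4 × 0.0000 = 0.0000
  x=2: 1/4 × log_10[(1/4)/(1/4)] = 1/4 × 0.0000 = 0.0000
  x=3: 1/4 × log_10[(1/4)/(7/20)] = 1/4 × -0.1461 = -0.0365

D_KL(P||Q) = 0.0189 dits

Note: KL divergence is always non-negative and equals 0 iff P = Q.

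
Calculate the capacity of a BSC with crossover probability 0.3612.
0.0563 bits

For a binary symmetric channel (BSC) with error probability p:
Capacity C = 1 - H(p) bits per symbol

where H(p) = -p log₂(p) - (1-p) log₂(1-p) is the binary entropy function.

H(0.3612) = 0.9437 bits
C = 1 - 0.9437 = 0.0563 bits per symbol

This means we can reliably transmit up to 0.0563 bits of information per channel use.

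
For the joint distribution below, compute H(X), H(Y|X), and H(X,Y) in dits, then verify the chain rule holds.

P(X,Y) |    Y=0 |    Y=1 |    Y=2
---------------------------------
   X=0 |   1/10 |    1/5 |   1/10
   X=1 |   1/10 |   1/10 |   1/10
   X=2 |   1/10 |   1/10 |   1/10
H(X,Y) = 0.9398, H(X) = 0.4729, H(Y|X) = 0.4669 (all in dits)

Chain rule: H(X,Y) = H(X) + H(Y|X)

Left side — joint entropy directly:
H(X,Y) = -Σ p(x,y) log p(x,y) = 0.9398 dits

Right side — compute H(Y|X) from the conditional distributions:
P(X) = (2/5, 3/10, 3/10), so H(X) = 0.4729 dits
H(Y|X) = Σ_x P(X=x) · H(Y|X=x):
  P(Y|X=0) = (1/4, 1/2, 1/4), H(Y|X=0) = 0.4515, weight P(X=0) = 2/5
  P(Y|X=1) = (1/3, 1/3, 1/3), H(Y|X=1) = 0.4771, weight P(X=1) = 3/10
  P(Y|X=2) = (1/3, 1/3, 1/3), H(Y|X=2) = 0.4771, weight P(X=2) = 3/10
H(Y|X) = 0.4669 dits

H(X) + H(Y|X) = 0.4729 + 0.4669 = 0.9398 dits

Both sides equal 0.9398 dits. ✓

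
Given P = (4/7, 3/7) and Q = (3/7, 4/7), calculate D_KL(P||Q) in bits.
0.0593 bits

KL divergence: D_KL(P||Q) = Σ p(x) log(p(x)/q(x))

Computing term by term:
  x=0: 4/7 × log_2[(4/7)/(3/7)] = 4/7 × 0.4150 = 0.2372
  x=1: 3/7 × log_2[(3/7)/(4/7)] = 3/7 × -0.4150 = -0.1779

D_KL(P||Q) = 0.0593 bits

Note: KL divergence is always non-negative and equals 0 iff P = Q.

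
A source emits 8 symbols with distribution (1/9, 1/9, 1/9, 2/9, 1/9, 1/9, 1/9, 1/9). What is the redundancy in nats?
0.0362 nats

Redundancy measures how far a source is from maximum entropy:
R = H_max - H(X)

Maximum entropy for 8 symbols: H_max = log_e(8) = 2.0794 nats
Actual entropy: H(X) = 2.0432 nats
Redundancy: R = 2.0794 - 2.0432 = 0.0362 nats

This redundancy represents potential for compression: the source could be compressed by 0.0362 nats per symbol.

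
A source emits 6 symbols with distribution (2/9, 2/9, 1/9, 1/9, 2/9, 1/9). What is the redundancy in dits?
0.0246 dits

Redundancy measures how far a source is from maximum entropy:
R = H_max - H(X)

Maximum entropy for 6 symbols: H_max = log_10(6) = 0.7782 dits
Actual entropy: H(X) = 0.7536 dits
Redundancy: R = 0.7782 - 0.7536 = 0.0246 dits

This redundancy represents potential for compression: the source could be compressed by 0.0246 dits per symbol.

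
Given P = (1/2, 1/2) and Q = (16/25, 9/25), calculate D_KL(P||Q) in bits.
0.0589 bits

KL divergence: D_KL(P||Q) = Σ p(x) log(p(x)/q(x))

Computing term by term:
  x=0: 1/2 × log_2[(1/2)/(16/25)] = 1/2 × -0.3561 = -0.1781
  x=1: 1/2 × log_2[(1/2)/(9/25)] = 1/2 × 0.4739 = 0.2370

D_KL(P||Q) = 0.0589 bits

Note: KL divergence is always non-negative and equals 0 iff P = Q.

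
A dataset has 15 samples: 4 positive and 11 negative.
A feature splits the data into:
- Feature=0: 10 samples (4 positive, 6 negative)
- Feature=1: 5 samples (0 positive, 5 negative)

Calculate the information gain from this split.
0.1893 bits

Information Gain = H(Y) - H(Y|Feature)

Before split:
P(positive) = 4/15 = 0.2667
H(Y) = 0.8366 bits

After split:
Feature=0: H = 0.9710 bits (weight = 10/15)
Feature=1: H = 0.0000 bits (weight = 5/15)
H(Y|Feature) = (10/15)×0.9710 + (5/15)×0.0000 = 0.6473 bits

Information Gain = 0.8366 - 0.6473 = 0.1893 bits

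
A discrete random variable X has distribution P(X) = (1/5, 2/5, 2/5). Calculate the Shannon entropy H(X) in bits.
1.5219 bits

Shannon entropy is H(X) = -Σ p(x) log p(x).

For P = (1/5, 2/5, 2/5):
H = -1/5 × log_2(1/5) -2/5 × log_2(2/5) -2/5 × log_2(2/5)
H = 1.5219 bits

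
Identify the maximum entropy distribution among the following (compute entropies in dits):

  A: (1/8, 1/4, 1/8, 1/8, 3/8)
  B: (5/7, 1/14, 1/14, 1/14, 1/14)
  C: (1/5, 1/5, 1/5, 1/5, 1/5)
C

For a discrete distribution over n outcomes, entropy is maximized by the uniform distribution.

Computing entropies:
H(A) = 0.6489 dits
H(B) = 0.4318 dits
H(C) = 0.6990 dits

The uniform distribution (where all probabilities equal 1/5) achieves the maximum entropy of log_10(5) = 0.6990 dits.

Distribution C has the highest entropy.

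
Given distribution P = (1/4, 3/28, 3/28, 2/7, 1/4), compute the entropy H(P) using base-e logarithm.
1.5297 nats

Shannon entropy is H(X) = -Σ p(x) log p(x).

For P = (1/4, 3/28, 3/28, 2/7, 1/4):
H = -1/4 × log_e(1/4) -3/28 × log_e(3/28) -3/28 × log_e(3/28) -2/7 × log_e(2/7) -1/4 × log_e(1/4)
H = 1.5297 nats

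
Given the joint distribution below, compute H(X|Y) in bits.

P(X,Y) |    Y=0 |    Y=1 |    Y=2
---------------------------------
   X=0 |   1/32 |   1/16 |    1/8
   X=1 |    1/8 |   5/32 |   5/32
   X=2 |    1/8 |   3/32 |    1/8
1.4963 bits

Using the chain rule: H(X|Y) = H(X,Y) - H(Y)

First, compute H(X,Y) = 3.0633 bits

Marginal P(Y) = (9/32, 5/16, 13/32)
H(Y) = 1.5671 bits

H(X|Y) = H(X,Y) - H(Y) = 3.0633 - 1.5671 = 1.4963 bits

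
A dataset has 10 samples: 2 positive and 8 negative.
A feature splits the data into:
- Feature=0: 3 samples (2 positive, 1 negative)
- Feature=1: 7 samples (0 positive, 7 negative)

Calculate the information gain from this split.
0.4464 bits

Information Gain = H(Y) - H(Y|Feature)

Before split:
P(positive) = 2/10 = 0.2000
H(Y) = 0.7219 bits

After split:
Feature=0: H = 0.9183 bits (weight = 3/10)
Feature=1: H = 0.0000 bits (weight = 7/10)
H(Y|Feature) = (3/10)×0.9183 + (7/10)×0.0000 = 0.2755 bits

Information Gain = 0.7219 - 0.2755 = 0.4464 bits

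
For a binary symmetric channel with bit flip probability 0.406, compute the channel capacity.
0.0256 bits

For a binary symmetric channel (BSC) with error probability p:
Capacity C = 1 - H(p) bits per symbol

where H(p) = -p log₂(p) - (1-p) log₂(1-p) is the binary entropy function.

H(0.406) = 0.9744 bits
C = 1 - 0.9744 = 0.0256 bits per symbol

This means we can reliably transmit up to 0.0256 bits of information per channel use.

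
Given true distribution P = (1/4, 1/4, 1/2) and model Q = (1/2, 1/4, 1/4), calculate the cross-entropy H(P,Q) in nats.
1.2130 nats

Cross-entropy: H(P,Q) = -Σ p(x) log q(x)

Alternatively: H(P,Q) = H(P) + D_KL(P||Q)
H(P) = 1.0397 nats
D_KL(P||Q) = 0.1733 nats

H(P,Q) = 1.0397 + 0.1733 = 1.2130 nats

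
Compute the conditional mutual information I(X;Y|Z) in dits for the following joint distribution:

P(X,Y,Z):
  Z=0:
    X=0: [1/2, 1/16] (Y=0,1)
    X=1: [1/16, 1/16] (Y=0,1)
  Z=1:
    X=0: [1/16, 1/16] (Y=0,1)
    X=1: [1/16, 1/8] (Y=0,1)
0.0206 dits

Conditional mutual information: I(X;Y|Z) = H(X|Z) + H(Y|Z) - H(X,Y|Z)

H(Z) = 0.2697
H(X,Z) = 0.5026 → H(X|Z) = 0.2329
H(Y,Z) = 0.5026 → H(Y|Z) = 0.2329
H(X,Y,Z) = 0.7149 → H(X,Y|Z) = 0.4452

I(X;Y|Z) = 0.2329 + 0.2329 - 0.4452 = 0.0206 dits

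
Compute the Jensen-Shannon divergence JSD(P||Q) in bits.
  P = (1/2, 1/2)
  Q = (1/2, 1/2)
0.0000 bits

Jensen-Shannon divergence is:
JSD(P||Q) = 0.5 × D_KL(P||M) + 0.5 × D_KL(Q||M)
where M = 0.5 × (P + Q) is the mixture distribution.

M = 0.5 × (1/2, 1/2) + 0.5 × (1/2, 1/2) = (1/2, 1/2)

D_KL(P||M) = 0.0000 bits
D_KL(Q||M) = 0.0000 bits

JSD(P||Q) = 0.5 × 0.0000 + 0.5 × 0.0000 = 0.0000 bits

Unlike KL divergence, JSD is symmetric and bounded: 0 ≤ JSD ≤ log(2).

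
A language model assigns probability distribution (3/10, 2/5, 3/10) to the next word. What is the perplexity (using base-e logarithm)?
2.9710

Perplexity is e^H (or exp(H) for natural log).

First, H = -Σ p log p = 1.0889 nats
Perplexity = e^1.0889 = 2.9710

Interpretation: The model's uncertainty is equivalent to choosing uniformly among 3.0 options.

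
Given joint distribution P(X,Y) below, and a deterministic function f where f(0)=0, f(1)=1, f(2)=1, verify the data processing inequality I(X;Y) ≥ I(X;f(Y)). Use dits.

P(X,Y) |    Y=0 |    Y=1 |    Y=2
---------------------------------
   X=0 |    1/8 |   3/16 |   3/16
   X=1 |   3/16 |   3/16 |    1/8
I(X;Y) = 0.0055, I(X;f(Y)) = 0.0040, inequality holds: 0.0055 ≥ 0.0040

Data Processing Inequality: For any Markov chain X → Y → Z, we have I(X;Y) ≥ I(X;Z).

Here Z = f(Y) is a deterministic function of Y, forming X → Y → Z.

Original I(X;Y) = 0.0055 dits

After applying f:
P(X,Z) where Z=f(Y):
- P(X,Z=0) = P(X,Y=0)
- P(X,Z=1) = P(X,Y=1) + P(X,Y=2)

I(X;Z) = I(X;f(Y)) = 0.0040 dits

Verification: 0.0055 ≥ 0.0040 ✓

Information cannot be created by processing; the function f can only lose information about X.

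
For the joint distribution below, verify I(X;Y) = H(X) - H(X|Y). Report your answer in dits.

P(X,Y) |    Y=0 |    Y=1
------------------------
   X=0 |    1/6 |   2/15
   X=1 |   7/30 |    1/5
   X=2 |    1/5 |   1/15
I(X;Y) = 0.0078 dits

Mutual information has multiple equivalent forms:
- I(X;Y) = H(X) - H(X|Y)
- I(X;Y) = H(Y) - H(Y|X)
- I(X;Y) = H(X) + H(Y) - H(X,Y)

Computing all quantities:
H(X) = 0.4673, H(Y) = 0.2923, H(X,Y) = 0.7518
H(X|Y) = 0.4595, H(Y|X) = 0.2845

Verification:
H(X) - H(X|Y) = 0.4673 - 0.4595 = 0.0078
H(Y) - H(Y|X) = 0.2923 - 0.2845 = 0.0078
H(X) + H(Y) - H(X,Y) = 0.4673 + 0.2923 - 0.7518 = 0.0078

All forms give I(X;Y) = 0.0078 dits. ✓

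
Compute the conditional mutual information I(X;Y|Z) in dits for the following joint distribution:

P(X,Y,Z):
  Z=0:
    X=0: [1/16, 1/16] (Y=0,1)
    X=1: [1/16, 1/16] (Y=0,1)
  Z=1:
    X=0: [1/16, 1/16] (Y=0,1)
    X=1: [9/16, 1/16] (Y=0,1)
0.0209 dits

Conditional mutual information: I(X;Y|Z) = H(X|Z) + H(Y|Z) - H(X,Y|Z)

H(Z) = 0.2442
H(X,Z) = 0.4662 → H(X|Z) = 0.2220
H(Y,Z) = 0.4662 → H(Y|Z) = 0.2220
H(X,Y,Z) = 0.6674 → H(X,Y|Z) = 0.4231

I(X;Y|Z) = 0.2220 + 0.2220 - 0.4231 = 0.0209 dits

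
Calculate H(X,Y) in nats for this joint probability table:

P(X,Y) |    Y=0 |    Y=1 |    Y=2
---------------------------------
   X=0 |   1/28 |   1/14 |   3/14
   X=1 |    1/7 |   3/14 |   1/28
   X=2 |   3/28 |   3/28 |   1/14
2.0318 nats

Joint entropy is H(X,Y) = -Σ_{x,y} p(x,y) log p(x,y).

Summing over all non-zero entries:
H(X,Y) = -[1/28·log_e(1/28) + 1/14·log_e(1/14) + 3/14·log_e(3/14) + 1/7·log_e(1/7) + 3/14·log_e(3/14) + 1/28·log_e(1/28) + 3/28·log_e(3/28) + 3/28·log_e(3/28) + 1/14·log_e(1/14)]
H(X,Y) = 2.0318 nats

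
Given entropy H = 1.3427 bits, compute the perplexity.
2.5363

Perplexity is 2^H (or exp(H) for natural log).

H = 1.3427 bits
Perplexity = 2^1.3427 = 2.5363

Interpretation: The model's uncertainty is equivalent to choosing uniformly among 2.5 options.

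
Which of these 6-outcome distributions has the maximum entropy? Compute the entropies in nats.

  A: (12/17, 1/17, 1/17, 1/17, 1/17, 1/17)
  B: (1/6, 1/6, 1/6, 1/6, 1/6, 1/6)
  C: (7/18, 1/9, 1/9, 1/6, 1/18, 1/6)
B

For a discrete distribution over n outcomes, entropy is maximized by the uniform distribution.

Computing entropies:
H(A) = 1.0792 nats
H(B) = 1.7918 nats
H(C) = 1.6134 nats

The uniform distribution (where all probabilities equal 1/6) achieves the maximum entropy of log_e(6) = 1.7918 nats.

Distribution B has the highest entropy.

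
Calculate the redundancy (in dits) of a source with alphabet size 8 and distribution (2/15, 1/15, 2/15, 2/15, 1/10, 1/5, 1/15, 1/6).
0.0268 dits

Redundancy measures how far a source is from maximum entropy:
R = H_max - H(X)

Maximum entropy for 8 symbols: H_max = log_10(8) = 0.9031 dits
Actual entropy: H(X) = 0.8763 dits
Redundancy: R = 0.9031 - 0.8763 = 0.0268 dits

This redundancy represents potential for compression: the source could be compressed by 0.0268 dits per symbol.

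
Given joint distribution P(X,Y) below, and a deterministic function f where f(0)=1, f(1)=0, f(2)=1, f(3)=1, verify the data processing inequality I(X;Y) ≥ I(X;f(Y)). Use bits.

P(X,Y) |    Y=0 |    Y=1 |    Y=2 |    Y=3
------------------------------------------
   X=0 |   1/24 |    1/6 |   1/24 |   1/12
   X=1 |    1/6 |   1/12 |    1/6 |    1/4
I(X;Y) = 0.1175, I(X;f(Y)) = 0.1156, inequality holds: 0.1175 ≥ 0.1156

Data Processing Inequality: For any Markov chain X → Y → Z, we have I(X;Y) ≥ I(X;Z).

Here Z = f(Y) is a deterministic function of Y, forming X → Y → Z.

Original I(X;Y) = 0.1175 bits

After applying f:
P(X,Z) where Z=f(Y):
- P(X,Z=0) = P(X,Y=1)
- P(X,Z=1) = P(X,Y=0) + P(X,Y=2) + P(X,Y=3)

I(X;Z) = I(X;f(Y)) = 0.1156 bits

Verification: 0.1175 ≥ 0.1156 ✓

Information cannot be created by processing; the function f can only lose information about X.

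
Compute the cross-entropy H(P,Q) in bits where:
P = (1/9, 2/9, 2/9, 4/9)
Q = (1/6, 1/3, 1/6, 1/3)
1.9183 bits

Cross-entropy: H(P,Q) = -Σ p(x) log q(x)

Alternatively: H(P,Q) = H(P) + D_KL(P||Q)
H(P) = 1.8366 bits
D_KL(P||Q) = 0.0817 bits

H(P,Q) = 1.8366 + 0.0817 = 1.9183 bits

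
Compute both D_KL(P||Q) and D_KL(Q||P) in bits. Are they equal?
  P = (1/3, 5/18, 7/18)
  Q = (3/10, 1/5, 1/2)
D_KL(P||Q) = 0.0413, D_KL(Q||P) = 0.0409

KL divergence is not symmetric: D_KL(P||Q) ≠ D_KL(Q||P) in general.

D_KL(P||Q) = 0.0413 bits
D_KL(Q||P) = 0.0409 bits

No, they are not equal!

This asymmetry is why KL divergence is not a true distance metric.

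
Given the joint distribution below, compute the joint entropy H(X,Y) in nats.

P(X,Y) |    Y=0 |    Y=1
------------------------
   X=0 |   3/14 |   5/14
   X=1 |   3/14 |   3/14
1.3580 nats

Joint entropy is H(X,Y) = -Σ_{x,y} p(x,y) log p(x,y).

Summing over all non-zero entries:
H(X,Y) = -[3/14·log_e(3/14) + 5/14·log_e(5/14) + 3/14·log_e(3/14) + 3/14·log_e(3/14)]
H(X,Y) = 1.3580 nats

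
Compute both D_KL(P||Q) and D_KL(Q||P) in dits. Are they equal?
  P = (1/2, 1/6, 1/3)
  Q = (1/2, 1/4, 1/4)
D_KL(P||Q) = 0.0123, D_KL(Q||P) = 0.0128

KL divergence is not symmetric: D_KL(P||Q) ≠ D_KL(Q||P) in general.

D_KL(P||Q) = 0.0123 dits
D_KL(Q||P) = 0.0128 dits

No, they are not equal!

This asymmetry is why KL divergence is not a true distance metric.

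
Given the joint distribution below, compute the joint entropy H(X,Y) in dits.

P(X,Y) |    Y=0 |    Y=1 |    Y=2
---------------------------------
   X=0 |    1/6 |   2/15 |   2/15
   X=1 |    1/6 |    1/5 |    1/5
0.7723 dits

Joint entropy is H(X,Y) = -Σ_{x,y} p(x,y) log p(x,y).

Summing over all non-zero entries:
H(X,Y) = -[1/6·log_10(1/6) + 2/15·log_10(2/15) + 2/15·log_10(2/15) + 1/6·log_10(1/6) + 1/5·log_10(1/5) + 1/5·log_10(1/5)]
H(X,Y) = 0.7723 dits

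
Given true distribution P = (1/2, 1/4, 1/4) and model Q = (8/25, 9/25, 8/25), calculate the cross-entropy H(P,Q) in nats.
1.1100 nats

Cross-entropy: H(P,Q) = -Σ p(x) log q(x)

Alternatively: H(P,Q) = H(P) + D_KL(P||Q)
H(P) = 1.0397 nats
D_KL(P||Q) = 0.0703 nats

H(P,Q) = 1.0397 + 0.0703 = 1.1100 nats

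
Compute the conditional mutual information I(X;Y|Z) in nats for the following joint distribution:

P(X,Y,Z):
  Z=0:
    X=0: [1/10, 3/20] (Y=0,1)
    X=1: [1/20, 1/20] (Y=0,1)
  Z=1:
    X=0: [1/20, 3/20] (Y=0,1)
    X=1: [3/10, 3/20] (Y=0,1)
0.0512 nats

Conditional mutual information: I(X;Y|Z) = H(X|Z) + H(Y|Z) - H(X,Y|Z)

H(Z) = 0.6474
H(X,Z) = 1.2580 → H(X|Z) = 0.6106
H(Y,Z) = 1.3351 → H(Y|Z) = 0.6876
H(X,Y,Z) = 1.8945 → H(X,Y|Z) = 1.2471

I(X;Y|Z) = 0.6106 + 0.6876 - 1.2471 = 0.0512 nats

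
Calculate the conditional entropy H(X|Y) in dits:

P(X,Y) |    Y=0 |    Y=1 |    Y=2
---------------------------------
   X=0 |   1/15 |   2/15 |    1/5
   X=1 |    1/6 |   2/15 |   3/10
0.2870 dits

Using the chain rule: H(X|Y) = H(X,Y) - H(Y)

First, compute H(X,Y) = 0.7381 dits

Marginal P(Y) = (7/30, 4/15, 1/2)
H(Y) = 0.4511 dits

H(X|Y) = H(X,Y) - H(Y) = 0.7381 - 0.4511 = 0.2870 dits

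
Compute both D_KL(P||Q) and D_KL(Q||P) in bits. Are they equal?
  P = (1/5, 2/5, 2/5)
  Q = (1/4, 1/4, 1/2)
D_KL(P||Q) = 0.0781, D_KL(Q||P) = 0.0719

KL divergence is not symmetric: D_KL(P||Q) ≠ D_KL(Q||P) in general.

D_KL(P||Q) = 0.0781 bits
D_KL(Q||P) = 0.0719 bits

No, they are not equal!

This asymmetry is why KL divergence is not a true distance metric.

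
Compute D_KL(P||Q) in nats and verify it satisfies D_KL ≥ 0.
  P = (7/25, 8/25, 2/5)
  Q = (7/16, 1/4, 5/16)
0.0528 nats

KL divergence satisfies the Gibbs inequality: D_KL(P||Q) ≥ 0 for all distributions P, Q.

D_KL(P||Q) = Σ p(x) log(p(x)/q(x))
Term by term:
  x=0: 7/25 × log_e[(7/25)/(7/16)] = -0.1250
  x=1: 8/25 × log_e[(8/25)/(1/4)] = 0.0790
  x=2: 2/5 × log_e[(2/5)/(5/16)] = 0.0987
D_KL(P||Q) = 0.0528 nats

D_KL(P||Q) = 0.0528 ≥ 0 ✓

This non-negativity is a fundamental property: relative entropy cannot be negative because it measures how different Q is from P.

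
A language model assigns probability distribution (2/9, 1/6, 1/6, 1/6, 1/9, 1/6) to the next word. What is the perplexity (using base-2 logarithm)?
5.8878

Perplexity is 2^H (or exp(H) for natural log).

First, H = -Σ p log p = 2.5577 bits
Perplexity = 2^2.5577 = 5.8878

Interpretation: The model's uncertainty is equivalent to choosing uniformly among 5.9 options.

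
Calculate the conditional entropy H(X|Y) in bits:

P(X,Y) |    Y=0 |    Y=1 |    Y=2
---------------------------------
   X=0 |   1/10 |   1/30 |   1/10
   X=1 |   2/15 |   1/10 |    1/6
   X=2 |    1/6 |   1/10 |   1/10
1.5244 bits

Using the chain rule: H(X|Y) = H(X,Y) - H(Y)

First, compute H(X,Y) = 3.0738 bits

Marginal P(Y) = (2/5, 7/30, 11/30)
H(Y) = 1.5494 bits

H(X|Y) = H(X,Y) - H(Y) = 3.0738 - 1.5494 = 1.5244 bits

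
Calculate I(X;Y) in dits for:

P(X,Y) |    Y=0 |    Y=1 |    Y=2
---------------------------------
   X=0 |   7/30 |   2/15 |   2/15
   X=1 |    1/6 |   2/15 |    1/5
0.0053 dits

Mutual information: I(X;Y) = H(X) + H(Y) - H(X,Y)

Marginals:
P(X) = (1/2, 1/2), H(X) = 0.3010 dits
P(Y) = (2/5, 4/15, 1/3), H(Y) = 0.4713 dits

Joint entropy: H(X,Y) = 0.7670 dits

I(X;Y) = 0.3010 + 0.4713 - 0.7670 = 0.0053 dits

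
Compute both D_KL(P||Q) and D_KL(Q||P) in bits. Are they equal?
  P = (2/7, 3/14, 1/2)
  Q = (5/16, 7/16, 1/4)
D_KL(P||Q) = 0.2424, D_KL(Q||P) = 0.2409

KL divergence is not symmetric: D_KL(P||Q) ≠ D_KL(Q||P) in general.

D_KL(P||Q) = 0.2424 bits
D_KL(Q||P) = 0.2409 bits

No, they are not equal!

This asymmetry is why KL divergence is not a true distance metric.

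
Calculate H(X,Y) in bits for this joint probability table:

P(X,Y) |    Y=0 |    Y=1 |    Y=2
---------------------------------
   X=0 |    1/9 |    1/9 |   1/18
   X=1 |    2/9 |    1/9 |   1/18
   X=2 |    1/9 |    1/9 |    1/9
3.0588 bits

Joint entropy is H(X,Y) = -Σ_{x,y} p(x,y) log p(x,y).

Summing over all non-zero entries:
H(X,Y) = -[1/9·log_2(1/9) + 1/9·log_2(1/9) + 1/18·log_2(1/18) + 2/9·log_2(2/9) + 1/9·log_2(1/9) + 1/18·log_2(1/18) + 1/9·log_2(1/9) + 1/9·log_2(1/9) + 1/9·log_2(1/9)]
H(X,Y) = 3.0588 bits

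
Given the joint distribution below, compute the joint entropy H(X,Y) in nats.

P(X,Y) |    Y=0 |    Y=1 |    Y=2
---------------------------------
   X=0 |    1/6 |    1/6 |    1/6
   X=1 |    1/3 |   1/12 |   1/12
1.6762 nats

Joint entropy is H(X,Y) = -Σ_{x,y} p(x,y) log p(x,y).

Summing over all non-zero entries:
H(X,Y) = -[1/6·log_e(1/6) + 1/6·log_e(1/6) + 1/6·log_e(1/6) + 1/3·log_e(1/3) + 1/12·log_e(1/12) + 1/12·log_e(1/12)]
H(X,Y) = 1.6762 nats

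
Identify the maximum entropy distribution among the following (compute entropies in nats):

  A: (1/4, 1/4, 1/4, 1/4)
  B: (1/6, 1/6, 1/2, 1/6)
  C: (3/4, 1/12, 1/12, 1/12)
A

For a discrete distribution over n outcomes, entropy is maximized by the uniform distribution.

Computing entropies:
H(A) = 1.3863 nats
H(B) = 1.2425 nats
H(C) = 0.8370 nats

The uniform distribution (where all probabilities equal 1/4) achieves the maximum entropy of log_e(4) = 1.3863 nats.

Distribution A has the highest entropy.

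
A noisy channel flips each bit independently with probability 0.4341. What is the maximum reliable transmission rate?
0.0126 bits

For a binary symmetric channel (BSC) with error probability p:
Capacity C = 1 - H(p) bits per symbol

where H(p) = -p log₂(p) - (1-p) log₂(1-p) is the binary entropy function.

H(0.4341) = 0.9874 bits
C = 1 - 0.9874 = 0.0126 bits per symbol

This means we can reliably transmit up to 0.0126 bits of information per channel use.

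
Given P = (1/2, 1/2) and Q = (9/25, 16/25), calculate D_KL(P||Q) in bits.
0.0589 bits

KL divergence: D_KL(P||Q) = Σ p(x) log(p(x)/q(x))

Computing term by term:
  x=0: 1/2 × log_2[(1/2)/(9/25)] = 1/2 × 0.4739 = 0.2370
  x=1: 1/2 × log_2[(1/2)/(16/25)] = 1/2 × -0.3561 = -0.1781

D_KL(P||Q) = 0.0589 bits

Note: KL divergence is always non-negative and equals 0 iff P = Q.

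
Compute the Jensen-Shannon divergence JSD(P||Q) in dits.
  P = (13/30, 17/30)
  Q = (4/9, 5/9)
0.0000 dits

Jensen-Shannon divergence is:
JSD(P||Q) = 0.5 × D_KL(P||M) + 0.5 × D_KL(Q||M)
where M = 0.5 × (P + Q) is the mixture distribution.

M = 0.5 × (13/30, 17/30) + 0.5 × (4/9, 5/9) = (0.438889, 0.561111)

D_KL(P||M) = 0.0000 dits
D_KL(Q||M) = 0.0000 dits

JSD(P||Q) = 0.5 × 0.0000 + 0.5 × 0.0000 = 0.0000 dits

Unlike KL divergence, JSD is symmetric and bounded: 0 ≤ JSD ≤ log(2).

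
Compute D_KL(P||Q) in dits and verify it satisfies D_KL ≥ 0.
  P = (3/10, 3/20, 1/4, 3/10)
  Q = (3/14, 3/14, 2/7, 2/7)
0.0125 dits

KL divergence satisfies the Gibbs inequality: D_KL(P||Q) ≥ 0 for all distributions P, Q.

D_KL(P||Q) = Σ p(x) log(p(x)/q(x))
Term by term:
  x=0: 3/10 × log_10[(3/10)/(3/14)] = 0.0438
  x=1: 3/20 × log_10[(3/20)/(3/14)] = -0.0232
  x=2: 1/4 × log_10[(1/4)/(2/7)] = -0.0145
  x=3: 3/10 × log_10[(3/10)/(2/7)] = 0.0064
D_KL(P||Q) = 0.0125 dits

D_KL(P||Q) = 0.0125 ≥ 0 ✓

This non-negativity is a fundamental property: relative entropy cannot be negative because it measures how different Q is from P.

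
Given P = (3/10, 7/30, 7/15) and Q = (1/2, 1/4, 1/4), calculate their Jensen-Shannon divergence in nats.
0.0294 nats

Jensen-Shannon divergence is:
JSD(P||Q) = 0.5 × D_KL(P||M) + 0.5 × D_KL(Q||M)
where M = 0.5 × (P + Q) is the mixture distribution.

M = 0.5 × (3/10, 7/30, 7/15) + 0.5 × (1/2, 1/4, 1/4) = (2/5, 0.241667, 0.358333)

D_KL(P||M) = 0.0288 nats
D_KL(Q||M) = 0.0300 nats

JSD(P||Q) = 0.5 × 0.0288 + 0.5 × 0.0300 = 0.0294 nats

Unlike KL divergence, JSD is symmetric and bounded: 0 ≤ JSD ≤ log(2).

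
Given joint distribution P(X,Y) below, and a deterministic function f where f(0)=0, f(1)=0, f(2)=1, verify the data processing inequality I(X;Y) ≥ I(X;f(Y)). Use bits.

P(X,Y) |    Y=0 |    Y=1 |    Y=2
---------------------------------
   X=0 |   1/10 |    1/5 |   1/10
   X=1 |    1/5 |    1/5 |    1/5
I(X;Y) = 0.0200, I(X;f(Y)) = 0.0058, inequality holds: 0.0200 ≥ 0.0058

Data Processing Inequality: For any Markov chain X → Y → Z, we have I(X;Y) ≥ I(X;Z).

Here Z = f(Y) is a deterministic function of Y, forming X → Y → Z.

Original I(X;Y) = 0.0200 bits

After applying f:
P(X,Z) where Z=f(Y):
- P(X,Z=0) = P(X,Y=0) + P(X,Y=1)
- P(X,Z=1) = P(X,Y=2)

I(X;Z) = I(X;f(Y)) = 0.0058 bits

Verification: 0.0200 ≥ 0.0058 ✓

Information cannot be created by processing; the function f can only lose information about X.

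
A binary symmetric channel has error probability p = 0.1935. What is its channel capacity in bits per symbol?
0.2913 bits

For a binary symmetric channel (BSC) with error probability p:
Capacity C = 1 - H(p) bits per symbol

where H(p) = -p log₂(p) - (1-p) log₂(1-p) is the binary entropy function.

H(0.1935) = 0.7087 bits
C = 1 - 0.7087 = 0.2913 bits per symbol

This means we can reliably transmit up to 0.2913 bits of information per channel use.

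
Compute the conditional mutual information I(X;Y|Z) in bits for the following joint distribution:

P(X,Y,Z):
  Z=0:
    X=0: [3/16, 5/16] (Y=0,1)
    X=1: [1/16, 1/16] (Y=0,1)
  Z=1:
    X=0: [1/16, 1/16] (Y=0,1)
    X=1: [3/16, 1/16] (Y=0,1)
0.0212 bits

Conditional mutual information: I(X;Y|Z) = H(X|Z) + H(Y|Z) - H(X,Y|Z)

H(Z) = 0.9544
H(X,Z) = 1.7500 → H(X|Z) = 0.7956
H(Y,Z) = 1.9056 → H(Y|Z) = 0.9512
H(X,Y,Z) = 2.6800 → H(X,Y|Z) = 1.7256

I(X;Y|Z) = 0.7956 + 0.9512 - 1.7256 = 0.0212 bits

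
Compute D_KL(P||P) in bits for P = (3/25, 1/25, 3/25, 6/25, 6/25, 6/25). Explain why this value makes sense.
0.0000 bits

KL divergence satisfies the Gibbs inequality: D_KL(P||Q) ≥ 0 for all distributions P, Q.

D_KL(P||Q) = Σ p(x) log(p(x)/q(x))
Each term is p(x) × log_2(p(x)/p(x)) = p(x) × log_2(1) = 0, so the sum is 0.
D_KL(P||Q) = 0.0000 bits

When P = Q, the KL divergence is exactly 0, as there is no 'divergence' between identical distributions.

This non-negativity is a fundamental property: relative entropy cannot be negative because it measures how different Q is from P.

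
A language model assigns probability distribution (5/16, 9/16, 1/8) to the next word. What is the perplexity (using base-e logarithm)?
2.5781

Perplexity is e^H (or exp(H) for natural log).

First, H = -Σ p log p = 0.9471 nats
Perplexity = e^0.9471 = 2.5781

Interpretation: The model's uncertainty is equivalent to choosing uniformly among 2.6 options.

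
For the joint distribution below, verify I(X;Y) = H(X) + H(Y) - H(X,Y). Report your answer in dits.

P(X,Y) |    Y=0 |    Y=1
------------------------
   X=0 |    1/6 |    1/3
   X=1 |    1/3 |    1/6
I(X;Y) = 0.0246 dits

Mutual information has multiple equivalent forms:
- I(X;Y) = H(X) - H(X|Y)
- I(X;Y) = H(Y) - H(Y|X)
- I(X;Y) = H(X) + H(Y) - H(X,Y)

Computing all quantities:
H(X) = 0.3010, H(Y) = 0.3010, H(X,Y) = 0.5775
H(X|Y) = 0.2764, H(Y|X) = 0.2764

Verification:
H(X) - H(X|Y) = 0.3010 - 0.2764 = 0.0246
H(Y) - H(Y|X) = 0.3010 - 0.2764 = 0.0246
H(X) + H(Y) - H(X,Y) = 0.3010 + 0.3010 - 0.5775 = 0.0246

All forms give I(X;Y) = 0.0246 dits. ✓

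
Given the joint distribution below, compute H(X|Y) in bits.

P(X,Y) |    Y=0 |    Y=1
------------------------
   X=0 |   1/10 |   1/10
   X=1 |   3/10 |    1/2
0.7145 bits

Using the chain rule: H(X|Y) = H(X,Y) - H(Y)

First, compute H(X,Y) = 1.6855 bits

Marginal P(Y) = (2/5, 3/5)
H(Y) = 0.9710 bits

H(X|Y) = H(X,Y) - H(Y) = 1.6855 - 0.9710 = 0.7145 bits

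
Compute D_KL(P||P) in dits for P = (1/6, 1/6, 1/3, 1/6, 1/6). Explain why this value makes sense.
0.0000 dits

KL divergence satisfies the Gibbs inequality: D_KL(P||Q) ≥ 0 for all distributions P, Q.

D_KL(P||Q) = Σ p(x) log(p(x)/q(x))
Each term is p(x) × log_10(p(x)/p(x)) = p(x) × log_10(1) = 0, so the sum is 0.
D_KL(P||Q) = 0.0000 dits

When P = Q, the KL divergence is exactly 0, as there is no 'divergence' between identical distributions.

This non-negativity is a fundamental property: relative entropy cannot be negative because it measures how different Q is from P.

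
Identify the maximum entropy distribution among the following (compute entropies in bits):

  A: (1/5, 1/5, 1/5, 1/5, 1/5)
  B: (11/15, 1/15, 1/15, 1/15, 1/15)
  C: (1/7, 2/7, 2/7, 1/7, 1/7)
A

For a discrete distribution over n outcomes, entropy is maximized by the uniform distribution.

Computing entropies:
H(A) = 2.3219 bits
H(B) = 1.3700 bits
H(C) = 2.2359 bits

The uniform distribution (where all probabilities equal 1/5) achieves the maximum entropy of log_2(5) = 2.3219 bits.

Distribution A has the highest entropy.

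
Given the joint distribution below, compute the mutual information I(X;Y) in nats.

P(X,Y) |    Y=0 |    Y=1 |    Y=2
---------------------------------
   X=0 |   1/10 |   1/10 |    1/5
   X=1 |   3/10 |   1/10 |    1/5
0.0322 nats

Mutual information: I(X;Y) = H(X) + H(Y) - H(X,Y)

Marginals:
P(X) = (2/5, 3/5), H(X) = 0.6730 nats
P(Y) = (2/5, 1/5, 2/5), H(Y) = 1.0549 nats

Joint entropy: H(X,Y) = 1.6957 nats

I(X;Y) = 0.6730 + 1.0549 - 1.6957 = 0.0322 nats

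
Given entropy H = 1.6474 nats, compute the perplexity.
5.1935

Perplexity is e^H (or exp(H) for natural log).

H = 1.6474 nats
Perplexity = e^1.6474 = 5.1935

Interpretation: The model's uncertainty is equivalent to choosing uniformly among 5.2 options.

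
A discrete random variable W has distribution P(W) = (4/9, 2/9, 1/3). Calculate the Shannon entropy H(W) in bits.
1.5305 bits

Shannon entropy is H(X) = -Σ p(x) log p(x).

For P = (4/9, 2/9, 1/3):
H = -4/9 × log_2(4/9) -2/9 × log_2(2/9) -1/3 × log_2(1/3)
H = 1.5305 bits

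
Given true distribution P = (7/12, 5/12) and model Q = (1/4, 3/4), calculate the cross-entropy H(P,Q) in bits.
1.3396 bits

Cross-entropy: H(P,Q) = -Σ p(x) log q(x)

Alternatively: H(P,Q) = H(P) + D_KL(P||Q)
H(P) = 0.9799 bits
D_KL(P||Q) = 0.3597 bits

H(P,Q) = 0.9799 + 0.3597 = 1.3396 bits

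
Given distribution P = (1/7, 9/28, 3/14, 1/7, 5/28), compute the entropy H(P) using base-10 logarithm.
0.6769 dits

Shannon entropy is H(X) = -Σ p(x) log p(x).

For P = (1/7, 9/28, 3/14, 1/7, 5/28):
H = -1/7 × log_10(1/7) -9/28 × log_10(9/28) -3/14 × log_10(3/14) -1/7 × log_10(1/7) -5/28 × log_10(5/28)
H = 0.6769 dits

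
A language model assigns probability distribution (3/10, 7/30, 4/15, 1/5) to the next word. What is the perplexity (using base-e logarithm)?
3.9555

Perplexity is e^H (or exp(H) for natural log).

First, H = -Σ p log p = 1.3751 nats
Perplexity = e^1.3751 = 3.9555

Interpretation: The model's uncertainty is equivalent to choosing uniformly among 4.0 options.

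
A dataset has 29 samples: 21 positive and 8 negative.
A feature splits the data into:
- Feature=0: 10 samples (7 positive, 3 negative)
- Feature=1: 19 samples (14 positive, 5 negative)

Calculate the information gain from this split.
0.0011 bits

Information Gain = H(Y) - H(Y|Feature)

Before split:
P(positive) = 21/29 = 0.7241
H(Y) = 0.8498 bits

After split:
Feature=0: H = 0.8813 bits (weight = 10/29)
Feature=1: H = 0.8315 bits (weight = 19/29)
H(Y|Feature) = (10/29)×0.8813 + (19/29)×0.8315 = 0.8487 bits

Information Gain = 0.8498 - 0.8487 = 0.0011 bits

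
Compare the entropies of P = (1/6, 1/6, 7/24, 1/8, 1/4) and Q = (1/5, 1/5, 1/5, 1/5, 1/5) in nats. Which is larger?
Q

Computing entropies in nats:
H(P) = 1.5631
H(Q) = 1.6094

Distribution Q has higher entropy.

Intuition: The distribution closer to uniform (more spread out) has higher entropy.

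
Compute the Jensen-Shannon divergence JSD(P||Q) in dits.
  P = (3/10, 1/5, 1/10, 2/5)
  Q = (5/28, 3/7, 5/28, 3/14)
0.0212 dits

Jensen-Shannon divergence is:
JSD(P||Q) = 0.5 × D_KL(P||M) + 0.5 × D_KL(Q||M)
where M = 0.5 × (P + Q) is the mixture distribution.

M = 0.5 × (3/10, 1/5, 1/10, 2/5) + 0.5 × (5/28, 3/7, 5/28, 3/14) = (0.239286, 11/35, 0.139286, 0.307143)

D_KL(P||M) = 0.0217 dits
D_KL(Q||M) = 0.0208 dits

JSD(P||Q) = 0.5 × 0.0217 + 0.5 × 0.0208 = 0.0212 dits

Unlike KL divergence, JSD is symmetric and bounded: 0 ≤ JSD ≤ log(2).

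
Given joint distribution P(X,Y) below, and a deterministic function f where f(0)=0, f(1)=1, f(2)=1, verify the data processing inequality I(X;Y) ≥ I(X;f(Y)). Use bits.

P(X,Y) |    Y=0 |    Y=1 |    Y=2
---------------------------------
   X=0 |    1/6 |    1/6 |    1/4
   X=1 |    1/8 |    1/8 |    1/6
I(X;Y) = 0.0006, I(X;f(Y)) = 0.0002, inequality holds: 0.0006 ≥ 0.0002

Data Processing Inequality: For any Markov chain X → Y → Z, we have I(X;Y) ≥ I(X;Z).

Here Z = f(Y) is a deterministic function of Y, forming X → Y → Z.

Original I(X;Y) = 0.0006 bits

After applying f:
P(X,Z) where Z=f(Y):
- P(X,Z=0) = P(X,Y=0)
- P(X,Z=1) = P(X,Y=1) + P(X,Y=2)

I(X;Z) = I(X;f(Y)) = 0.0002 bits

Verification: 0.0006 ≥ 0.0002 ✓

Information cannot be created by processing; the function f can only lose information about X.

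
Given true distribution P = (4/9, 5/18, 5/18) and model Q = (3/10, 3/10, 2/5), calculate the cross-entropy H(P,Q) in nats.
1.1241 nats

Cross-entropy: H(P,Q) = -Σ p(x) log q(x)

Alternatively: H(P,Q) = H(P) + D_KL(P||Q)
H(P) = 1.0720 nats
D_KL(P||Q) = 0.0520 nats

H(P,Q) = 1.0720 + 0.0520 = 1.1241 nats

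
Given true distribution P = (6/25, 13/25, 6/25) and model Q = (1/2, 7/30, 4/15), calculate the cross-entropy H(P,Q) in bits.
1.7894 bits

Cross-entropy: H(P,Q) = -Σ p(x) log q(x)

Alternatively: H(P,Q) = H(P) + D_KL(P||Q)
H(P) = 1.4788 bits
D_KL(P||Q) = 0.3106 bits

H(P,Q) = 1.4788 + 0.3106 = 1.7894 bits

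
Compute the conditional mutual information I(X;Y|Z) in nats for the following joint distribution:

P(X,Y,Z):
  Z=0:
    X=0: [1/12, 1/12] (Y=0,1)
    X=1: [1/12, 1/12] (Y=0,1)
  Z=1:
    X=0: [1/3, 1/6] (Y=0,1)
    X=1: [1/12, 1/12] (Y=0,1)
0.0073 nats

Conditional mutual information: I(X;Y|Z) = H(X|Z) + H(Y|Z) - H(X,Y|Z)

H(Z) = 0.6365
H(X,Z) = 1.2425 → H(X|Z) = 0.6059
H(Y,Z) = 1.3086 → H(Y|Z) = 0.6721
H(X,Y,Z) = 1.9073 → H(X,Y|Z) = 1.2708

I(X;Y|Z) = 0.6059 + 0.6721 - 1.2708 = 0.0073 nats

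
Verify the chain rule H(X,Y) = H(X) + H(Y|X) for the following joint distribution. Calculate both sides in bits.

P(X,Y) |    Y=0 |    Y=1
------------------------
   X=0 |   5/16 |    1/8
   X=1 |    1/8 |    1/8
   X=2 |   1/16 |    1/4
H(X,Y) = 2.3994, H(X) = 1.5462, H(Y|X) = 0.8532 (all in bits)

Chain rule: H(X,Y) = H(X) + H(Y|X)

Left side — joint entropy directly:
H(X,Y) = -Σ p(x,y) log p(x,y) = 2.3994 bits

Right side — compute H(Y|X) from the conditional distributions:
P(X) = (7/16, 1/4, 5/16), so H(X) = 1.5462 bits
H(Y|X) = Σ_x P(X=x) · H(Y|X=x):
  P(Y|X=0) = (5/7, 2/7), H(Y|X=0) = 0.8631, weight P(X=0) = 7/16
  P(Y|X=1) = (1/2, 1/2), H(Y|X=1) = 1.0000, weight P(X=1) = 1/4
  P(Y|X=2) = (1/5, 4/5), H(Y|X=2) = 0.7219, weight P(X=2) = 5/16
H(Y|X) = 0.8532 bits

H(X) + H(Y|X) = 1.5462 + 0.8532 = 2.3994 bits

Both sides equal 2.3994 bits. ✓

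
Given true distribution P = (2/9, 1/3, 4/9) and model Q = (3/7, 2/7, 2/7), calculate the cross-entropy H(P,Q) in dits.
0.5049 dits

Cross-entropy: H(P,Q) = -Σ p(x) log q(x)

Alternatively: H(P,Q) = H(P) + D_KL(P||Q)
H(P) = 0.4607 dits
D_KL(P||Q) = 0.0442 dits

H(P,Q) = 0.4607 + 0.0442 = 0.5049 dits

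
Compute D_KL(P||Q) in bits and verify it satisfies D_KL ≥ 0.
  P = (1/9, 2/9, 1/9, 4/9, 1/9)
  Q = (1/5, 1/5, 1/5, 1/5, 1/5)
0.2631 bits

KL divergence satisfies the Gibbs inequality: D_KL(P||Q) ≥ 0 for all distributions P, Q.

D_KL(P||Q) = Σ p(x) log(p(x)/q(x))
Term by term:
  x=0: 1/9 × log_2[(1/9)/(1/5)] = -0.0942
  x=1: 2/9 × log_2[(2/9)/(1/5)] = 0.0338
  x=2: 1/9 × log_2[(1/9)/(1/5)] = -0.0942
  x=3: 4/9 × log_2[(4/9)/(1/5)] = 0.5120
  x=4: 1/9 × log_2[(1/9)/(1/5)] = -0.0942
D_KL(P||Q) = 0.2631 bits

D_KL(P||Q) = 0.2631 ≥ 0 ✓

This non-negativity is a fundamental property: relative entropy cannot be negative because it measures how different Q is from P.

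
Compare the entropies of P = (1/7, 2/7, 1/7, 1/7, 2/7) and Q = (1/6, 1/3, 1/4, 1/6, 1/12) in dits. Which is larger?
P

Computing entropies in dits:
H(P) = 0.6731
H(Q) = 0.6589

Distribution P has higher entropy.

Intuition: The distribution closer to uniform (more spread out) has higher entropy.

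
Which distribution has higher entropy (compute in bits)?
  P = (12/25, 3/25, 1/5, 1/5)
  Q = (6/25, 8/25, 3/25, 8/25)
Q

Computing entropies in bits:
H(P) = 1.8041
H(Q) = 1.9133

Distribution Q has higher entropy.

Intuition: The distribution closer to uniform (more spread out) has higher entropy.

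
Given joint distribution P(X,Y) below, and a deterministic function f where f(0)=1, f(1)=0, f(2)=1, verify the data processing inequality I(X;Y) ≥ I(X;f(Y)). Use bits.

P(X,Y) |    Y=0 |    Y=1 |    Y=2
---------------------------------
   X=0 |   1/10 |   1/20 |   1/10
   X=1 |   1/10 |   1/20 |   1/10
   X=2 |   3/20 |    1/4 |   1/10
I(X;Y) = 0.0776, I(X;f(Y)) = 0.0731, inequality holds: 0.0776 ≥ 0.0731

Data Processing Inequality: For any Markov chain X → Y → Z, we have I(X;Y) ≥ I(X;Z).

Here Z = f(Y) is a deterministic function of Y, forming X → Y → Z.

Original I(X;Y) = 0.0776 bits

After applying f:
P(X,Z) where Z=f(Y):
- P(X,Z=0) = P(X,Y=1)
- P(X,Z=1) = P(X,Y=0) + P(X,Y=2)

I(X;Z) = I(X;f(Y)) = 0.0731 bits

Verification: 0.0776 ≥ 0.0731 ✓

Information cannot be created by processing; the function f can only lose information about X.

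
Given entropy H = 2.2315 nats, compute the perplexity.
9.3138

Perplexity is e^H (or exp(H) for natural log).

H = 2.2315 nats
Perplexity = e^2.2315 = 9.3138

Interpretation: The model's uncertainty is equivalent to choosing uniformly among 9.3 options.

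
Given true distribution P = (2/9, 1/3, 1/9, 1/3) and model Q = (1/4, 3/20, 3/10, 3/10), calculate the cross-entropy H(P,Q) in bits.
2.1288 bits

Cross-entropy: H(P,Q) = -Σ p(x) log q(x)

Alternatively: H(P,Q) = H(P) + D_KL(P||Q)
H(P) = 1.8911 bits
D_KL(P||Q) = 0.2377 bits

H(P,Q) = 1.8911 + 0.2377 = 2.1288 bits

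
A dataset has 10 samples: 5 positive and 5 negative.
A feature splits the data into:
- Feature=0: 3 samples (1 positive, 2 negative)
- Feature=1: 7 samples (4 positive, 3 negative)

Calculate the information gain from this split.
0.0349 bits

Information Gain = H(Y) - H(Y|Feature)

Before split:
P(positive) = 5/10 = 0.5000
H(Y) = 1.0000 bits

After split:
Feature=0: H = 0.9183 bits (weight = 3/10)
Feature=1: H = 0.9852 bits (weight = 7/10)
H(Y|Feature) = (3/10)×0.9183 + (7/10)×0.9852 = 0.9651 bits

Information Gain = 1.0000 - 0.9651 = 0.0349 bits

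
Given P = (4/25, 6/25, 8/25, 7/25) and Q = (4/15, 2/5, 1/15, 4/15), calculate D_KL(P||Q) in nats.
0.3113 nats

KL divergence: D_KL(P||Q) = Σ p(x) log(p(x)/q(x))

Computing term by term:
  x=0: 4/25 × log_e[(4/25)/(4/15)] = 4/25 × -0.5108 = -0.0817
  x=1: 6/25 × log_e[(6/25)/(2/5)] = 6/25 × -0.5108 = -0.1226
  x=2: 8/25 × log_e[(8/25)/(1/15)] = 8/25 × 1.5686 = 0.5020
  x=3: 7/25 × log_e[(7/25)/(4/15)] = 7/25 × 0.0488 = 0.0137

D_KL(P||Q) = 0.3113 nats

Note: KL divergence is always non-negative and equals 0 iff P = Q.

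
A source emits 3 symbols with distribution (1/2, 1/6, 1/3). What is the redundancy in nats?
0.0872 nats

Redundancy measures how far a source is from maximum entropy:
R = H_max - H(X)

Maximum entropy for 3 symbols: H_max = log_e(3) = 1.0986 nats
Actual entropy: H(X) = 1.0114 nats
Redundancy: R = 1.0986 - 1.0114 = 0.0872 nats

This redundancy represents potential for compression: the source could be compressed by 0.0872 nats per symbol.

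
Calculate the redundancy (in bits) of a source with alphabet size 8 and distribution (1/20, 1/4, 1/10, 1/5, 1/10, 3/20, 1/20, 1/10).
0.1963 bits

Redundancy measures how far a source is from maximum entropy:
R = H_max - H(X)

Maximum entropy for 8 symbols: H_max = log_2(8) = 3.0000 bits
Actual entropy: H(X) = 2.8037 bits
Redundancy: R = 3.0000 - 2.8037 = 0.1963 bits

This redundancy represents potential for compression: the source could be compressed by 0.1963 bits per symbol.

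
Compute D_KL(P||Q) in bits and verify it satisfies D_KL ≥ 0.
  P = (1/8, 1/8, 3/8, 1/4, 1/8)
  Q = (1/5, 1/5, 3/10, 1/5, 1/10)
0.0719 bits

KL divergence satisfies the Gibbs inequality: D_KL(P||Q) ≥ 0 for all distributions P, Q.

D_KL(P||Q) = Σ p(x) log(p(x)/q(x))
Term by term:
  x=0: 1/8 × log_2[(1/8)/(1/5)] = -0.0848
  x=1: 1/8 × log_2[(1/8)/(1/5)] = -0.0848
  x=2: 3/8 × log_2[(3/8)/(3/10)] = 0.1207
  x=3: 1/4 × log_2[(1/4)/(1/5)] = 0.0805
  x=4: 1/8 × log_2[(1/8)/(1/10)] = 0.0402
D_KL(P||Q) = 0.0719 bits

D_KL(P||Q) = 0.0719 ≥ 0 ✓

This non-negativity is a fundamental property: relative entropy cannot be negative because it measures how different Q is from P.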